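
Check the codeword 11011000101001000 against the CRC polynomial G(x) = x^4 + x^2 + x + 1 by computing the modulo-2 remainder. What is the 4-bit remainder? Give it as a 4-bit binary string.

0010

Modulo-2 division of 11011000101001000 by 10111:
  pos 0: 11011 XOR 10111 = 01100
  pos 1: 11000 XOR 10111 = 01111
  pos 2: 11110 XOR 10111 = 01001
  pos 3: 10010 XOR 10111 = 00101
  pos 5: 10110 XOR 10111 = 00001
  pos 9: 11001 XOR 10111 = 01110
  pos 10: 11100 XOR 10111 = 01011
  pos 11: 10110 XOR 10111 = 00001
Remainder = 0010 (nonzero — an error is detected).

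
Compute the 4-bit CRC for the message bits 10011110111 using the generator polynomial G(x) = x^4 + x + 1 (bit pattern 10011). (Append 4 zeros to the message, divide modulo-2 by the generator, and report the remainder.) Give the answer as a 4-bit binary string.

0110

Append 4 zeros: 100111101110000. Divide by 10011 (XOR where the leading bit is 1):
  pos 0: 10011 XOR 10011 = 00000
  pos 5: 11011 XOR 10011 = 01000
  pos 6: 10001 XOR 10011 = 00010
  pos 9: 10000 XOR 10011 = 00011
Remainder (last 4 bits) = 0110. This is the CRC / FCS.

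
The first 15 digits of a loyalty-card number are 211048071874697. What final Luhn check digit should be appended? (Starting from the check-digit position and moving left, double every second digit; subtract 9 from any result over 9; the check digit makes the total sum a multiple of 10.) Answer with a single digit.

4

Partial digits right→left: 7 9 6 4 7 8 1 7 0 8 4 0 1 1 2
Double every second digit counting from the check-digit position (so the 1st, 3rd, 5th, ... of the partial from the right).
  doubled (with −9 where >9): 5 3 5 2 0 8 2 4 → sum 29
  kept as-is: 9 4 8 7 8 0 1 → sum 37
Total = 29 + 37 = 66.
Check digit = (10 − (66 mod 10)) mod 10 = 4.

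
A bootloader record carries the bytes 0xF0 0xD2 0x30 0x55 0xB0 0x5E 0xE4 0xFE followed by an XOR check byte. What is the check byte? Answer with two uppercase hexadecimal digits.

B3

XOR the bytes together:
  start with 0xF0
  0xF0 ⊕ 0xD2 = 0x22
  0x22 ⊕ 0x30 = 0x12
  0x12 ⊕ 0x55 = 0x47
  0x47 ⊕ 0xB0 = 0xF7
  0xF7 ⊕ 0x5E = 0xA9
  0xA9 ⊕ 0xE4 = 0x4D
  0x4D ⊕ 0xFE = 0xB3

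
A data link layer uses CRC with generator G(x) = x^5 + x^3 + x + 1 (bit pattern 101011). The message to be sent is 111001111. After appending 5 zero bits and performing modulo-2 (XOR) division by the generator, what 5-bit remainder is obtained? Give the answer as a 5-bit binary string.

Append 5 zeros: 11100111100000. Divide by 101011 (XOR where the leading bit is 1):
  pos 0: 111001 XOR 101011 = 010010
  pos 1: 100101 XOR 101011 = 001110
  pos 3: 111011 XOR 101011 = 010000
  pos 4: 100000 XOR 101011 = 001011
  pos 6: 101100 XOR 101011 = 000111
Remainder (last 5 bits) = 11100. This is the CRC / FCS.

11100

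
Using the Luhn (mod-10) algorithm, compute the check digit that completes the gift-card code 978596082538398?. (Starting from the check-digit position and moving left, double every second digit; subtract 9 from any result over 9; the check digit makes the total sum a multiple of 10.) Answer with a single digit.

4

Partial digits right→left: 8 9 3 8 3 5 2 8 0 6 9 5 8 7 9
Double every second digit counting from the check-digit position (so the 1st, 3rd, 5th, ... of the partial from the right).
  doubled (with −9 where >9): 7 6 6 4 0 9 7 9 → sum 48
  kept as-is: 9 8 5 8 6 5 7 → sum 48
Total = 48 + 48 = 96.
Check digit = (10 − (96 mod 10)) mod 10 = 4.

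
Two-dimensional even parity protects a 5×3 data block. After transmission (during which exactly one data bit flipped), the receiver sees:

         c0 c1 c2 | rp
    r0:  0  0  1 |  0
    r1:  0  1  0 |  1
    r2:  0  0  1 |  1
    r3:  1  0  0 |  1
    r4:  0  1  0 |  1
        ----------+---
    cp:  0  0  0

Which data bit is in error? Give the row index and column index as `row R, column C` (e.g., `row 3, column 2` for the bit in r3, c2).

row 0, column 0

Recompute each row's even parity and compare to rp:
  r0: data parity 1, sent rp 0 → mismatch
  r1: data parity 1, sent rp 1 → ok
  r2: data parity 1, sent rp 1 → ok
  r3: data parity 1, sent rp 1 → ok
  r4: data parity 1, sent rp 1 → ok
Recompute each column's even parity and compare to cp:
  c0: data parity 1, sent cp 0 → mismatch
  c1: data parity 0, sent cp 0 → ok
  c2: data parity 0, sent cp 0 → ok
Exactly one row (r0) and one column (c0) fail → the flipped bit is at their intersection.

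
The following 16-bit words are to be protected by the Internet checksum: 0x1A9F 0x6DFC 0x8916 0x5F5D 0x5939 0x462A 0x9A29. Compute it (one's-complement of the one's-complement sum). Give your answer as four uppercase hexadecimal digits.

One's-complement addition (fold any carry out of bit 15 back into bit 0):
  0x1A9F + 0x6DFC = 0x0889B
  0x889B + 0x8916 = 0x111B1 → wrap carry → 0x11B2
  0x11B2 + 0x5F5D = 0x0710F
  0x710F + 0x5939 = 0x0CA48
  0xCA48 + 0x462A = 0x11072 → wrap carry → 0x1073
  0x1073 + 0x9A29 = 0x0AA9C
One's-complement sum = 0xAA9C.
Checksum = ~0xAA9C & 0xFFFF = 0x5563.

5563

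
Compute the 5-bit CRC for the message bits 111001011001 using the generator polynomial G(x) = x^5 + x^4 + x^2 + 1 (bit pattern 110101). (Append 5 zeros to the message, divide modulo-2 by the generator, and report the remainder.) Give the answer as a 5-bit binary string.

Append 5 zeros: 11100101100100000. Divide by 110101 (XOR where the leading bit is 1):
  pos 0: 111001 XOR 110101 = 001100
  pos 2: 110001 XOR 110101 = 000100
  pos 5: 100100 XOR 110101 = 010001
  pos 6: 100011 XOR 110101 = 010110
  pos 7: 101100 XOR 110101 = 011001
  pos 8: 110010 XOR 110101 = 000111
  pos 11: 111000 XOR 110101 = 001101
Remainder (last 5 bits) = 01101. This is the CRC / FCS.

01101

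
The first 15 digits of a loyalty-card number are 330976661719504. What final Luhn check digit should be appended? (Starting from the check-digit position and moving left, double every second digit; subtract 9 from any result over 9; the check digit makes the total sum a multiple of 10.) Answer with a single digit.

3

Partial digits right→left: 4 0 5 9 1 7 1 6 6 6 7 9 0 3 3
Double every second digit counting from the check-digit position (so the 1st, 3rd, 5th, ... of the partial from the right).
  doubled (with −9 where >9): 8 1 2 2 3 5 0 6 → sum 27
  kept as-is: 0 9 7 6 6 9 3 → sum 40
Total = 27 + 40 = 67.
Check digit = (10 − (67 mod 10)) mod 10 = 3.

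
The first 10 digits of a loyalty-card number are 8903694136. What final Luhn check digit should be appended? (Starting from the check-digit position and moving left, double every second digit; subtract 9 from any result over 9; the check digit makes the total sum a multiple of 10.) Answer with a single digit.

0

Partial digits right→left: 6 3 1 4 9 6 3 0 9 8
Double every second digit counting from the check-digit position (so the 1st, 3rd, 5th, ... of the partial from the right).
  doubled (with −9 where >9): 3 2 9 6 9 → sum 29
  kept as-is: 3 4 6 0 8 → sum 21
Total = 29 + 21 = 50.
Check digit = (10 − (50 mod 10)) mod 10 = 0.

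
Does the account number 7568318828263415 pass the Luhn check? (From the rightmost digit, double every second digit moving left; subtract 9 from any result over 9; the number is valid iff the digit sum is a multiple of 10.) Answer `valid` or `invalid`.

invalid

From the right, keep odd positions and double even positions (subtract 9 from any doubled value over 9):
  doubled (positions 2,4,...): 2 6 4 4 7 6 3 5 → sum 37
  kept (positions 1,3,...): 5 4 6 8 8 1 8 5 → sum 45
Total = 82.
82 mod 10 = 2, so the number is invalid.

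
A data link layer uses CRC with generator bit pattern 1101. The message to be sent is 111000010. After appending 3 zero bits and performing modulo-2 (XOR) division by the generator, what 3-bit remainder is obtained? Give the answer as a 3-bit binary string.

001

Append 3 zeros: 111000010000. Divide by 1101 (XOR where the leading bit is 1):
  pos 0: 1110 XOR 1101 = 0011
  pos 2: 1100 XOR 1101 = 0001
  pos 5: 1010 XOR 1101 = 0111
  pos 6: 1110 XOR 1101 = 0011
  pos 8: 1100 XOR 1101 = 0001
Remainder (last 3 bits) = 001. This is the CRC / FCS.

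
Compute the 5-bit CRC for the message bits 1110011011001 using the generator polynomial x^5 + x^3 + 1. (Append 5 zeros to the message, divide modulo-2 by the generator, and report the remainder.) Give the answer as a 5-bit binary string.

01101

Append 5 zeros: 111001101100100000. Divide by 101001 (XOR where the leading bit is 1):
  pos 0: 111001 XOR 101001 = 010000
  pos 1: 100001 XOR 101001 = 001000
  pos 3: 100001 XOR 101001 = 001000
  pos 5: 100010 XOR 101001 = 001011
  pos 7: 101101 XOR 101001 = 000100
  pos 10: 100000 XOR 101001 = 001001
  pos 12: 100100 XOR 101001 = 001101
Remainder (last 5 bits) = 01101. This is the CRC / FCS.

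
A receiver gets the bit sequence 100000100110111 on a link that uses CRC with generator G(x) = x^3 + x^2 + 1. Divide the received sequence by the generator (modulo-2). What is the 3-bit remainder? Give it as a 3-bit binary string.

Modulo-2 division of 100000100110111 by 1101:
  pos 0: 1000 XOR 1101 = 0101
  pos 1: 1010 XOR 1101 = 0111
  pos 2: 1110 XOR 1101 = 0011
  pos 4: 1110 XOR 1101 = 0011
  pos 6: 1101 XOR 1101 = 0000
  pos 10: 1011 XOR 1101 = 0110
  pos 11: 1101 XOR 1101 = 0000
Remainder = 000 (zero — the frame passes the CRC check).

000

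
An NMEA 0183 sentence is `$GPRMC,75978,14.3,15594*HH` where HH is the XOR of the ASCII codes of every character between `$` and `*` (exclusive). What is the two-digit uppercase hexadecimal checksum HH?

77

XOR the ASCII codes of the payload characters:
  'G' = 0x47 → acc = 0x47
  'P' = 0x50 → acc = 0x17
  'R' = 0x52 → acc = 0x45
  'M' = 0x4D → acc = 0x08
  'C' = 0x43 → acc = 0x4B
  ',' = 0x2C → acc = 0x67
  '7' = 0x37 → acc = 0x50
  '5' = 0x35 → acc = 0x65
  '9' = 0x39 → acc = 0x5C
  '7' = 0x37 → acc = 0x6B
  '8' = 0x38 → acc = 0x53
  ',' = 0x2C → acc = 0x7F
  '1' = 0x31 → acc = 0x4E
  '4' = 0x34 → acc = 0x7A
  '.' = 0x2E → acc = 0x54
  '3' = 0x33 → acc = 0x67
  ',' = 0x2C → acc = 0x4B
  '1' = 0x31 → acc = 0x7A
  '5' = 0x35 → acc = 0x4F
  '5' = 0x35 → acc = 0x7A
  '9' = 0x39 → acc = 0x43
  '4' = 0x34 → acc = 0x77
Checksum = 0x77.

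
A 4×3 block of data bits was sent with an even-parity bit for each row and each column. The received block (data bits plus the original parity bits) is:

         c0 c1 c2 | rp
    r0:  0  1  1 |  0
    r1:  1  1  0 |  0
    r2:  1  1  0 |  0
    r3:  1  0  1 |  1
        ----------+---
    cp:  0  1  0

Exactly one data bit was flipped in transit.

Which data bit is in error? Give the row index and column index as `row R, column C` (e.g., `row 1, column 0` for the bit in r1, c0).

Recompute each row's even parity and compare to rp:
  r0: data parity 0, sent rp 0 → ok
  r1: data parity 0, sent rp 0 → ok
  r2: data parity 0, sent rp 0 → ok
  r3: data parity 0, sent rp 1 → mismatch
Recompute each column's even parity and compare to cp:
  c0: data parity 1, sent cp 0 → mismatch
  c1: data parity 1, sent cp 1 → ok
  c2: data parity 0, sent cp 0 → ok
Exactly one row (r3) and one column (c0) fail → the flipped bit is at their intersection.

row 3, column 0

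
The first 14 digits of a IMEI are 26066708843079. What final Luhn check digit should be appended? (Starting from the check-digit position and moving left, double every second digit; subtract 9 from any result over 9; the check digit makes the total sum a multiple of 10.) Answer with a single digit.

9

Partial digits right→left: 9 7 0 3 4 8 8 0 7 6 6 0 6 2
Double every second digit counting from the check-digit position (so the 1st, 3rd, 5th, ... of the partial from the right).
  doubled (with −9 where >9): 9 0 8 7 5 3 3 → sum 35
  kept as-is: 7 3 8 0 6 0 2 → sum 26
Total = 35 + 26 = 61.
Check digit = (10 − (61 mod 10)) mod 10 = 9.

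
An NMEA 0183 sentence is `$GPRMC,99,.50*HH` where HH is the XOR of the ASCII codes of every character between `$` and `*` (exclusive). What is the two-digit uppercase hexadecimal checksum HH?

60

XOR the ASCII codes of the payload characters:
  'G' = 0x47 → acc = 0x47
  'P' = 0x50 → acc = 0x17
  'R' = 0x52 → acc = 0x45
  'M' = 0x4D → acc = 0x08
  'C' = 0x43 → acc = 0x4B
  ',' = 0x2C → acc = 0x67
  '9' = 0x39 → acc = 0x5E
  '9' = 0x39 → acc = 0x67
  ',' = 0x2C → acc = 0x4B
  '.' = 0x2E → acc = 0x65
  '5' = 0x35 → acc = 0x50
  '0' = 0x30 → acc = 0x60
Checksum = 0x60.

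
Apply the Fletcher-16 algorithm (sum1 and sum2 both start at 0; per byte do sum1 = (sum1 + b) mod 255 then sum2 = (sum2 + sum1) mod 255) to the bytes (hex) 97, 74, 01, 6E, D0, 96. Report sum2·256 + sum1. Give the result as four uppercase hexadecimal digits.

Running sums (mod 255):
  after byte 0 (97): sum1=151, sum2=151
  after byte 1 (74): sum1=12, sum2=163
  after byte 2 (01): sum1=13, sum2=176
  after byte 3 (6E): sum1=123, sum2=44
  after byte 4 (D0): sum1=76, sum2=120
  after byte 5 (96): sum1=226, sum2=91
Checksum = sum2·256 + sum1 = 91·256 + 226 = 23522 = 0x5BE2.

5BE2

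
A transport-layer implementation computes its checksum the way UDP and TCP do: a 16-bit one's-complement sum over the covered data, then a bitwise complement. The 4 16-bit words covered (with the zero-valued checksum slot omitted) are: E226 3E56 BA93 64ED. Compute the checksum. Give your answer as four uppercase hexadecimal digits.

One's-complement addition (fold any carry out of bit 15 back into bit 0):
  0xE226 + 0x3E56 = 0x1207C → wrap carry → 0x207D
  0x207D + 0xBA93 = 0x0DB10
  0xDB10 + 0x64ED = 0x13FFD → wrap carry → 0x3FFE
One's-complement sum = 0x3FFE.
Checksum = ~0x3FFE & 0xFFFF = 0xC001.

C001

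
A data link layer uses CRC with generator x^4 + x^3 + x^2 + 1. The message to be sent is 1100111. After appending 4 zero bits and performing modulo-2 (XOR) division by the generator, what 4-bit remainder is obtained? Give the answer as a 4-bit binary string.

1000

Append 4 zeros: 11001110000. Divide by 11101 (XOR where the leading bit is 1):
  pos 0: 11001 XOR 11101 = 00100
  pos 2: 10011 XOR 11101 = 01110
  pos 3: 11100 XOR 11101 = 00001
Remainder (last 4 bits) = 1000. This is the CRC / FCS.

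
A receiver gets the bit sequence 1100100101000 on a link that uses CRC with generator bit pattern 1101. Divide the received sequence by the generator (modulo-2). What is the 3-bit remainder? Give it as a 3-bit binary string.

Modulo-2 division of 1100100101000 by 1101:
  pos 0: 1100 XOR 1101 = 0001
  pos 3: 1100 XOR 1101 = 0001
  pos 6: 1101 XOR 1101 = 0000
Remainder = 000 (zero — the frame passes the CRC check).

000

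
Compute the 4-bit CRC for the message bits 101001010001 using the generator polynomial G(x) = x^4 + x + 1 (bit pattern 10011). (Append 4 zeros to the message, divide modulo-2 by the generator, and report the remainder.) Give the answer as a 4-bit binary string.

1101

Append 4 zeros: 1010010100010000. Divide by 10011 (XOR where the leading bit is 1):
  pos 0: 10100 XOR 10011 = 00111
  pos 2: 11110 XOR 10011 = 01101
  pos 3: 11011 XOR 10011 = 01000
  pos 4: 10000 XOR 10011 = 00011
  pos 7: 11001 XOR 10011 = 01010
  pos 8: 10100 XOR 10011 = 00111
  pos 10: 11100 XOR 10011 = 01111
  pos 11: 11110 XOR 10011 = 01101
Remainder (last 4 bits) = 1101. This is the CRC / FCS.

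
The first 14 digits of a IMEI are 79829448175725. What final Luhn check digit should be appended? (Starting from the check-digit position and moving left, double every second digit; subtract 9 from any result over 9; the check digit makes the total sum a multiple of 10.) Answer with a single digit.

Partial digits right→left: 5 2 7 5 7 1 8 4 4 9 2 8 9 7
Double every second digit counting from the check-digit position (so the 1st, 3rd, 5th, ... of the partial from the right).
  doubled (with −9 where >9): 1 5 5 7 8 4 9 → sum 39
  kept as-is: 2 5 1 4 9 8 7 → sum 36
Total = 39 + 36 = 75.
Check digit = (10 − (75 mod 10)) mod 10 = 5.

5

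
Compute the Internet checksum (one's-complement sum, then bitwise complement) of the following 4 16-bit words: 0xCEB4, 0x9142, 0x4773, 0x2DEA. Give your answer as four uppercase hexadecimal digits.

One's-complement addition (fold any carry out of bit 15 back into bit 0):
  0xCEB4 + 0x9142 = 0x15FF6 → wrap carry → 0x5FF7
  0x5FF7 + 0x4773 = 0x0A76A
  0xA76A + 0x2DEA = 0x0D554
One's-complement sum = 0xD554.
Checksum = ~0xD554 & 0xFFFF = 0x2AAB.

2AAB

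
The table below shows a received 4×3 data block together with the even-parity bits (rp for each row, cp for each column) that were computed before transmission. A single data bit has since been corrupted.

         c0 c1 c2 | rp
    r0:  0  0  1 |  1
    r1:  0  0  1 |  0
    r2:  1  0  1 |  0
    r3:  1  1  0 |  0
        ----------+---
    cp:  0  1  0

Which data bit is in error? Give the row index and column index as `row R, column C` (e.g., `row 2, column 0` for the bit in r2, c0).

row 1, column 2

Recompute each row's even parity and compare to rp:
  r0: data parity 1, sent rp 1 → ok
  r1: data parity 1, sent rp 0 → mismatch
  r2: data parity 0, sent rp 0 → ok
  r3: data parity 0, sent rp 0 → ok
Recompute each column's even parity and compare to cp:
  c0: data parity 0, sent cp 0 → ok
  c1: data parity 1, sent cp 1 → ok
  c2: data parity 1, sent cp 0 → mismatch
Exactly one row (r1) and one column (c2) fail → the flipped bit is at their intersection.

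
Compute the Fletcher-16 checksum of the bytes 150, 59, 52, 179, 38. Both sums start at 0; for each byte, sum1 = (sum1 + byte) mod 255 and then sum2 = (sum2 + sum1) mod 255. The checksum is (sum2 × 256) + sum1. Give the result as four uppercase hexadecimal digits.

08DF

Running sums (mod 255):
  after byte 0 (150): sum1=150, sum2=150
  after byte 1 (59): sum1=209, sum2=104
  after byte 2 (52): sum1=6, sum2=110
  after byte 3 (179): sum1=185, sum2=40
  after byte 4 (38): sum1=223, sum2=8
Checksum = sum2·256 + sum1 = 8·256 + 223 = 2271 = 0x08DF.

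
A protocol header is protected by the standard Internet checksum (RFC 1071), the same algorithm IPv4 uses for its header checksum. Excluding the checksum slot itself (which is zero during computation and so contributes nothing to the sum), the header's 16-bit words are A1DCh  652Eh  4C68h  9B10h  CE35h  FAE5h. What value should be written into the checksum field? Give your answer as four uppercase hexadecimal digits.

One's-complement addition (fold any carry out of bit 15 back into bit 0):
  0xA1DC + 0x652E = 0x1070A → wrap carry → 0x070B
  0x070B + 0x4C68 = 0x05373
  0x5373 + 0x9B10 = 0x0EE83
  0xEE83 + 0xCE35 = 0x1BCB8 → wrap carry → 0xBCB9
  0xBCB9 + 0xFAE5 = 0x1B79E → wrap carry → 0xB79F
One's-complement sum = 0xB79F.
Checksum = ~0xB79F & 0xFFFF = 0x4860.

4860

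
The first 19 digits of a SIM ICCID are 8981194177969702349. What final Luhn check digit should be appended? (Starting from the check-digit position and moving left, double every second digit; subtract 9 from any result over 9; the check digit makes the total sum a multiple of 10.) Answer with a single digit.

2

Partial digits right→left: 9 4 3 2 0 7 9 6 9 7 7 1 4 9 1 1 8 9 8
Double every second digit counting from the check-digit position (so the 1st, 3rd, 5th, ... of the partial from the right).
  doubled (with −9 where >9): 9 6 0 9 9 5 8 2 7 7 → sum 62
  kept as-is: 4 2 7 6 7 1 9 1 9 → sum 46
Total = 62 + 46 = 108.
Check digit = (10 − (108 mod 10)) mod 10 = 2.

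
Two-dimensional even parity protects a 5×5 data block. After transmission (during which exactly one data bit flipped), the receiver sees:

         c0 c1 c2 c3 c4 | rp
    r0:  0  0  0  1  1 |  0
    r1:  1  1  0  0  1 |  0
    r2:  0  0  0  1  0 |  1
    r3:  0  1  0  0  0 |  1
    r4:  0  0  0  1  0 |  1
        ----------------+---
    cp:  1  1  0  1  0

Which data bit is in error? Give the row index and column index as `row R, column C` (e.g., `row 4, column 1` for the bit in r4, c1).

row 1, column 1

Recompute each row's even parity and compare to rp:
  r0: data parity 0, sent rp 0 → ok
  r1: data parity 1, sent rp 0 → mismatch
  r2: data parity 1, sent rp 1 → ok
  r3: data parity 1, sent rp 1 → ok
  r4: data parity 1, sent rp 1 → ok
Recompute each column's even parity and compare to cp:
  c0: data parity 1, sent cp 1 → ok
  c1: data parity 0, sent cp 1 → mismatch
  c2: data parity 0, sent cp 0 → ok
  c3: data parity 1, sent cp 1 → ok
  c4: data parity 0, sent cp 0 → ok
Exactly one row (r1) and one column (c1) fail → the flipped bit is at their intersection.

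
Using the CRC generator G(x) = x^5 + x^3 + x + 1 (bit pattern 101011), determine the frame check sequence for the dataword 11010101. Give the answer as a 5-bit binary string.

Append 5 zeros: 1101010100000. Divide by 101011 (XOR where the leading bit is 1):
  pos 0: 110101 XOR 101011 = 011110
  pos 1: 111100 XOR 101011 = 010111
  pos 2: 101111 XOR 101011 = 000100
  pos 5: 100000 XOR 101011 = 001011
  pos 7: 101100 XOR 101011 = 000111
Remainder (last 5 bits) = 00111. This is the CRC / FCS.

00111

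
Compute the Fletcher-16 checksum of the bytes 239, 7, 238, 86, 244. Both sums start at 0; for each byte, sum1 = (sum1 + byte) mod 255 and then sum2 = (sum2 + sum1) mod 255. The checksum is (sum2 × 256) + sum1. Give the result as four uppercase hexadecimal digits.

Running sums (mod 255):
  after byte 0 (239): sum1=239, sum2=239
  after byte 1 (7): sum1=246, sum2=230
  after byte 2 (238): sum1=229, sum2=204
  after byte 3 (86): sum1=60, sum2=9
  after byte 4 (244): sum1=49, sum2=58
Checksum = sum2·256 + sum1 = 58·256 + 49 = 14897 = 0x3A31.

3A31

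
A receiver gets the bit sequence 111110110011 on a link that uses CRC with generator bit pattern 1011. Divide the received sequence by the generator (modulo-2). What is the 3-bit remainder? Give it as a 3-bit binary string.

000

Modulo-2 division of 111110110011 by 1011:
  pos 0: 1111 XOR 1011 = 0100
  pos 1: 1001 XOR 1011 = 0010
  pos 3: 1001 XOR 1011 = 0010
  pos 5: 1010 XOR 1011 = 0001
  pos 8: 1011 XOR 1011 = 0000
Remainder = 000 (zero — the frame passes the CRC check).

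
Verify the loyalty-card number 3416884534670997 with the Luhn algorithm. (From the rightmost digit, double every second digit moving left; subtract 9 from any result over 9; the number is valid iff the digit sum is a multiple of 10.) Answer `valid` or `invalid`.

From the right, keep odd positions and double even positions (subtract 9 from any doubled value over 9):
  doubled (positions 2,4,...): 9 0 3 6 8 7 2 6 → sum 41
  kept (positions 1,3,...): 7 9 7 4 5 8 6 4 → sum 50
Total = 91.
91 mod 10 = 1, so the number is invalid.

invalid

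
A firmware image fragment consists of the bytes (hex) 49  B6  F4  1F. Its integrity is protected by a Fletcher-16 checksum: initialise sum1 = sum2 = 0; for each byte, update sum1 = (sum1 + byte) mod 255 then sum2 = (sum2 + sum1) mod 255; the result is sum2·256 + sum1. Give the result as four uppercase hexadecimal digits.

Running sums (mod 255):
  after byte 0 (49): sum1=73, sum2=73
  after byte 1 (B6): sum1=0, sum2=73
  after byte 2 (F4): sum1=244, sum2=62
  after byte 3 (1F): sum1=20, sum2=82
Checksum = sum2·256 + sum1 = 82·256 + 20 = 21012 = 0x5214.

5214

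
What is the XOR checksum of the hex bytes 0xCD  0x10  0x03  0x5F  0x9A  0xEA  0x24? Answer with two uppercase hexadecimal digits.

D5

XOR the bytes together:
  start with 0xCD
  0xCD ⊕ 0x10 = 0xDD
  0xDD ⊕ 0x03 = 0xDE
  0xDE ⊕ 0x5F = 0x81
  0x81 ⊕ 0x9A = 0x1B
  0x1B ⊕ 0xEA = 0xF1
  0xF1 ⊕ 0x24 = 0xD5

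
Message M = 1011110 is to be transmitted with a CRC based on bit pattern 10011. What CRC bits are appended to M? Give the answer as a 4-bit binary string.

Append 4 zeros: 10111100000. Divide by 10011 (XOR where the leading bit is 1):
  pos 0: 10111 XOR 10011 = 00100
  pos 2: 10010 XOR 10011 = 00001
  pos 6: 10000 XOR 10011 = 00011
Remainder (last 4 bits) = 0011. This is the CRC / FCS.

0011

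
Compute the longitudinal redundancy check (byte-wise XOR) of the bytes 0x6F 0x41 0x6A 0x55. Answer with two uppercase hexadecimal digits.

XOR the bytes together:
  start with 0x6F
  0x6F ⊕ 0x41 = 0x2E
  0x2E ⊕ 0x6A = 0x44
  0x44 ⊕ 0x55 = 0x11

11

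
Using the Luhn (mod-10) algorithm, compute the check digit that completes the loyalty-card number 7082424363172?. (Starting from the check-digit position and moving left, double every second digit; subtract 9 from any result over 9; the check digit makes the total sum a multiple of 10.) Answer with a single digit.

Partial digits right→left: 2 7 1 3 6 3 4 2 4 2 8 0 7
Double every second digit counting from the check-digit position (so the 1st, 3rd, 5th, ... of the partial from the right).
  doubled (with −9 where >9): 4 2 3 8 8 7 5 → sum 37
  kept as-is: 7 3 3 2 2 0 → sum 17
Total = 37 + 17 = 54.
Check digit = (10 − (54 mod 10)) mod 10 = 6.

6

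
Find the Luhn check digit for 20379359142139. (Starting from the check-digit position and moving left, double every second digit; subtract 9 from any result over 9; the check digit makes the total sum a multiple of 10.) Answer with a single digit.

6

Partial digits right→left: 9 3 1 2 4 1 9 5 3 9 7 3 0 2
Double every second digit counting from the check-digit position (so the 1st, 3rd, 5th, ... of the partial from the right).
  doubled (with −9 where >9): 9 2 8 9 6 5 0 → sum 39
  kept as-is: 3 2 1 5 9 3 2 → sum 25
Total = 39 + 25 = 64.
Check digit = (10 − (64 mod 10)) mod 10 = 6.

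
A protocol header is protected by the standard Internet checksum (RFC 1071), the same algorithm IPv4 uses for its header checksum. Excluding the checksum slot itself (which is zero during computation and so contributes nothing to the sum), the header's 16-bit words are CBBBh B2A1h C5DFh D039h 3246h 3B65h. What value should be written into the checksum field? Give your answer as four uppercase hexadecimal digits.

7DDD

One's-complement addition (fold any carry out of bit 15 back into bit 0):
  0xCBBB + 0xB2A1 = 0x17E5C → wrap carry → 0x7E5D
  0x7E5D + 0xC5DF = 0x1443C → wrap carry → 0x443D
  0x443D + 0xD039 = 0x11476 → wrap carry → 0x1477
  0x1477 + 0x3246 = 0x046BD
  0x46BD + 0x3B65 = 0x08222
One's-complement sum = 0x8222.
Checksum = ~0x8222 & 0xFFFF = 0x7DDD.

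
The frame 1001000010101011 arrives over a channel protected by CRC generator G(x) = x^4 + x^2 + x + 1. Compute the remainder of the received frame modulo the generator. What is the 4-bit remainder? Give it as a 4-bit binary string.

Modulo-2 division of 1001000010101011 by 10111:
  pos 0: 10010 XOR 10111 = 00101
  pos 2: 10100 XOR 10111 = 00011
  pos 5: 11010 XOR 10111 = 01101
  pos 6: 11011 XOR 10111 = 01100
  pos 7: 11000 XOR 10111 = 01111
  pos 8: 11111 XOR 10111 = 01000
  pos 9: 10000 XOR 10111 = 00111
  pos 11: 11111 XOR 10111 = 01000
Remainder = 1000 (nonzero — an error is detected).

1000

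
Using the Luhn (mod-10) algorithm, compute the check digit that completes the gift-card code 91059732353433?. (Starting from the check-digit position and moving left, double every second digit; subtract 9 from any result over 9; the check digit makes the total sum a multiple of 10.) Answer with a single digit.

3

Partial digits right→left: 3 3 4 3 5 3 2 3 7 9 5 0 1 9
Double every second digit counting from the check-digit position (so the 1st, 3rd, 5th, ... of the partial from the right).
  doubled (with −9 where >9): 6 8 1 4 5 1 2 → sum 27
  kept as-is: 3 3 3 3 9 0 9 → sum 30
Total = 27 + 30 = 57.
Check digit = (10 − (57 mod 10)) mod 10 = 3.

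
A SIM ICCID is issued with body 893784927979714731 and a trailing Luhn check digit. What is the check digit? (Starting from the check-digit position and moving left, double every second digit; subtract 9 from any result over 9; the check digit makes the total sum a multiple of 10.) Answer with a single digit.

1

Partial digits right→left: 1 3 7 4 1 7 9 7 9 7 2 9 4 8 7 3 9 8
Double every second digit counting from the check-digit position (so the 1st, 3rd, 5th, ... of the partial from the right).
  doubled (with −9 where >9): 2 5 2 9 9 4 8 5 9 → sum 53
  kept as-is: 3 4 7 7 7 9 8 3 8 → sum 56
Total = 53 + 56 = 109.
Check digit = (10 − (109 mod 10)) mod 10 = 1.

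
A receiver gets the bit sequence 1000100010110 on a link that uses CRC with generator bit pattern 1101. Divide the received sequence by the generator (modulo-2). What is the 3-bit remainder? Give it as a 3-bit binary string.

000

Modulo-2 division of 1000100010110 by 1101:
  pos 0: 1000 XOR 1101 = 0101
  pos 1: 1011 XOR 1101 = 0110
  pos 2: 1100 XOR 1101 = 0001
  pos 5: 1001 XOR 1101 = 0100
  pos 6: 1000 XOR 1101 = 0101
  pos 7: 1011 XOR 1101 = 0110
  pos 8: 1101 XOR 1101 = 0000
Remainder = 000 (zero — the frame passes the CRC check).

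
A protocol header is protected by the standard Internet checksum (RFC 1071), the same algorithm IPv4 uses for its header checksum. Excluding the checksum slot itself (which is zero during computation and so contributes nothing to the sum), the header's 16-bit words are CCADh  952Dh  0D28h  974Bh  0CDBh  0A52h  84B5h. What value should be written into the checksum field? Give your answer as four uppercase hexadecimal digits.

5DCE

One's-complement addition (fold any carry out of bit 15 back into bit 0):
  0xCCAD + 0x952D = 0x161DA → wrap carry → 0x61DB
  0x61DB + 0x0D28 = 0x06F03
  0x6F03 + 0x974B = 0x1064E → wrap carry → 0x064F
  0x064F + 0x0CDB = 0x0132A
  0x132A + 0x0A52 = 0x01D7C
  0x1D7C + 0x84B5 = 0x0A231
One's-complement sum = 0xA231.
Checksum = ~0xA231 & 0xFFFF = 0x5DCE.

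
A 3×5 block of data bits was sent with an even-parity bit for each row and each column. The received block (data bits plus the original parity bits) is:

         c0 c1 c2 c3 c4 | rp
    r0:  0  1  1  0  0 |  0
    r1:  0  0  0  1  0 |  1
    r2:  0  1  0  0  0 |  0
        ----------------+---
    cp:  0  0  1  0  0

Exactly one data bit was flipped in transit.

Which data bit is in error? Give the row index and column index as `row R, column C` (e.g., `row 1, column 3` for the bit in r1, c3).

row 2, column 3

Recompute each row's even parity and compare to rp:
  r0: data parity 0, sent rp 0 → ok
  r1: data parity 1, sent rp 1 → ok
  r2: data parity 1, sent rp 0 → mismatch
Recompute each column's even parity and compare to cp:
  c0: data parity 0, sent cp 0 → ok
  c1: data parity 0, sent cp 0 → ok
  c2: data parity 1, sent cp 1 → ok
  c3: data parity 1, sent cp 0 → mismatch
  c4: data parity 0, sent cp 0 → ok
Exactly one row (r2) and one column (c3) fail → the flipped bit is at their intersection.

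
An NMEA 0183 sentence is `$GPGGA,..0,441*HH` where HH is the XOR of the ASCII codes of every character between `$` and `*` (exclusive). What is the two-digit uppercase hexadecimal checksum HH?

57

XOR the ASCII codes of the payload characters:
  'G' = 0x47 → acc = 0x47
  'P' = 0x50 → acc = 0x17
  'G' = 0x47 → acc = 0x50
  'G' = 0x47 → acc = 0x17
  'A' = 0x41 → acc = 0x56
  ',' = 0x2C → acc = 0x7A
  '.' = 0x2E → acc = 0x54
  '.' = 0x2E → acc = 0x7A
  '0' = 0x30 → acc = 0x4A
  ',' = 0x2C → acc = 0x66
  '4' = 0x34 → acc = 0x52
  '4' = 0x34 → acc = 0x66
  '1' = 0x31 → acc = 0x57
Checksum = 0x57.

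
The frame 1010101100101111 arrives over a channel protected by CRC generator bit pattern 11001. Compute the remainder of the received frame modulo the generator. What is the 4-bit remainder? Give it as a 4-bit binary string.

0101

Modulo-2 division of 1010101100101111 by 11001:
  pos 0: 10101 XOR 11001 = 01100
  pos 1: 11000 XOR 11001 = 00001
  pos 5: 11100 XOR 11001 = 00101
  pos 7: 10110 XOR 11001 = 01111
  pos 8: 11111 XOR 11001 = 00110
  pos 10: 11011 XOR 11001 = 00010
Remainder = 0101 (nonzero — an error is detected).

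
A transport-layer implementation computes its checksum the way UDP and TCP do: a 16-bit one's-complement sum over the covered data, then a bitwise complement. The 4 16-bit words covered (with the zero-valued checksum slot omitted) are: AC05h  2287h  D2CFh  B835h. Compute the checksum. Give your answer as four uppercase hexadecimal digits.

One's-complement addition (fold any carry out of bit 15 back into bit 0):
  0xAC05 + 0x2287 = 0x0CE8C
  0xCE8C + 0xD2CF = 0x1A15B → wrap carry → 0xA15C
  0xA15C + 0xB835 = 0x15991 → wrap carry → 0x5992
One's-complement sum = 0x5992.
Checksum = ~0x5992 & 0xFFFF = 0xA66D.

A66D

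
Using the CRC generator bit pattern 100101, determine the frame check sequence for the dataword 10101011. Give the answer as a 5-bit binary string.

Append 5 zeros: 1010101100000. Divide by 100101 (XOR where the leading bit is 1):
  pos 0: 101010 XOR 100101 = 001111
  pos 2: 111111 XOR 100101 = 011010
  pos 3: 110100 XOR 100101 = 010001
  pos 4: 100010 XOR 100101 = 000111
  pos 7: 111000 XOR 100101 = 011101
Remainder (last 5 bits) = 11101. This is the CRC / FCS.

11101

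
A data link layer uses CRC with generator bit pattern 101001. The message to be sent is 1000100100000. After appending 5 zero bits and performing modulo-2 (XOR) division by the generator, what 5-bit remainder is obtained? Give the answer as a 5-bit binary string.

11110

Append 5 zeros: 100010010000000000. Divide by 101001 (XOR where the leading bit is 1):
  pos 0: 100010 XOR 101001 = 001011
  pos 2: 101101 XOR 101001 = 000100
  pos 5: 100000 XOR 101001 = 001001
  pos 7: 100100 XOR 101001 = 001101
  pos 9: 110100 XOR 101001 = 011101
  pos 10: 111010 XOR 101001 = 010011
  pos 11: 100110 XOR 101001 = 001111
Remainder (last 5 bits) = 11110. This is the CRC / FCS.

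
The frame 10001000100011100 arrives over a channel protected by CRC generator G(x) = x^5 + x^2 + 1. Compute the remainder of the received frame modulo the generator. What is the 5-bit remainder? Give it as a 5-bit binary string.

Modulo-2 division of 10001000100011100 by 100101:
  pos 0: 100010 XOR 100101 = 000111
  pos 3: 111001 XOR 100101 = 011100
  pos 4: 111000 XOR 100101 = 011101
  pos 5: 111010 XOR 100101 = 011111
  pos 6: 111110 XOR 100101 = 011011
  pos 7: 110111 XOR 100101 = 010010
  pos 8: 100101 XOR 100101 = 000000
Remainder = 00100 (nonzero — an error is detected).

00100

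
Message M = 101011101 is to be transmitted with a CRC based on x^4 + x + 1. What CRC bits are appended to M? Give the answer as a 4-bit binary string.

1001

Append 4 zeros: 1010111010000. Divide by 10011 (XOR where the leading bit is 1):
  pos 0: 10101 XOR 10011 = 00110
  pos 2: 11011 XOR 10011 = 01000
  pos 3: 10000 XOR 10011 = 00011
  pos 6: 11100 XOR 10011 = 01111
  pos 7: 11110 XOR 10011 = 01101
  pos 8: 11010 XOR 10011 = 01001
Remainder (last 4 bits) = 1001. This is the CRC / FCS.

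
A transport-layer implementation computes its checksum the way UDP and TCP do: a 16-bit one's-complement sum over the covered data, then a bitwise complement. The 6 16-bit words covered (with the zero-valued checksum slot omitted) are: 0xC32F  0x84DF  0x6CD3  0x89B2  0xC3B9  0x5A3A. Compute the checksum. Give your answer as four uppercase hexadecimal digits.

One's-complement addition (fold any carry out of bit 15 back into bit 0):
  0xC32F + 0x84DF = 0x1480E → wrap carry → 0x480F
  0x480F + 0x6CD3 = 0x0B4E2
  0xB4E2 + 0x89B2 = 0x13E94 → wrap carry → 0x3E95
  0x3E95 + 0xC3B9 = 0x1024E → wrap carry → 0x024F
  0x024F + 0x5A3A = 0x05C89
One's-complement sum = 0x5C89.
Checksum = ~0x5C89 & 0xFFFF = 0xA376.

A376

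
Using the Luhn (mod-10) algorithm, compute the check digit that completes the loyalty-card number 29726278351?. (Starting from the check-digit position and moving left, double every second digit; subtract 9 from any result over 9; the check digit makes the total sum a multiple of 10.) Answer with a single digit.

9

Partial digits right→left: 1 5 3 8 7 2 6 2 7 9 2
Double every second digit counting from the check-digit position (so the 1st, 3rd, 5th, ... of the partial from the right).
  doubled (with −9 where >9): 2 6 5 3 5 4 → sum 25
  kept as-is: 5 8 2 2 9 → sum 26
Total = 25 + 26 = 51.
Check digit = (10 − (51 mod 10)) mod 10 = 9.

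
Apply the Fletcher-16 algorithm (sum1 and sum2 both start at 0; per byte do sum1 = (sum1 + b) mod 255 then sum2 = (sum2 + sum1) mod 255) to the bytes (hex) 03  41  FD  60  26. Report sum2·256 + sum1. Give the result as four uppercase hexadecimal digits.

F4C8

Running sums (mod 255):
  after byte 0 (03): sum1=3, sum2=3
  after byte 1 (41): sum1=68, sum2=71
  after byte 2 (FD): sum1=66, sum2=137
  after byte 3 (60): sum1=162, sum2=44
  after byte 4 (26): sum1=200, sum2=244
Checksum = sum2·256 + sum1 = 244·256 + 200 = 62664 = 0xF4C8.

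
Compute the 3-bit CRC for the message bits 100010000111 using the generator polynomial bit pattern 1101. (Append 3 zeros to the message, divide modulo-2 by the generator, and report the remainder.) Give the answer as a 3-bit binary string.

101

Append 3 zeros: 100010000111000. Divide by 1101 (XOR where the leading bit is 1):
  pos 0: 1000 XOR 1101 = 0101
  pos 1: 1011 XOR 1101 = 0110
  pos 2: 1100 XOR 1101 = 0001
  pos 5: 1000 XOR 1101 = 0101
  pos 6: 1011 XOR 1101 = 0110
  pos 7: 1101 XOR 1101 = 0000
  pos 11: 1000 XOR 1101 = 0101
Remainder (last 3 bits) = 101. This is the CRC / FCS.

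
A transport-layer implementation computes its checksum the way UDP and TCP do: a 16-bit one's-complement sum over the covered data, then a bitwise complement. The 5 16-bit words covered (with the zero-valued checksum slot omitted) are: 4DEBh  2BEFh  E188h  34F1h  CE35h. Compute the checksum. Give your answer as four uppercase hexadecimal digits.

One's-complement addition (fold any carry out of bit 15 back into bit 0):
  0x4DEB + 0x2BEF = 0x079DA
  0x79DA + 0xE188 = 0x15B62 → wrap carry → 0x5B63
  0x5B63 + 0x34F1 = 0x09054
  0x9054 + 0xCE35 = 0x15E89 → wrap carry → 0x5E8A
One's-complement sum = 0x5E8A.
Checksum = ~0x5E8A & 0xFFFF = 0xA175.

A175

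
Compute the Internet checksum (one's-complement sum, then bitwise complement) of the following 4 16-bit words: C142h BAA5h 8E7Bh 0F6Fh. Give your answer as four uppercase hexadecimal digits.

One's-complement addition (fold any carry out of bit 15 back into bit 0):
  0xC142 + 0xBAA5 = 0x17BE7 → wrap carry → 0x7BE8
  0x7BE8 + 0x8E7B = 0x10A63 → wrap carry → 0x0A64
  0x0A64 + 0x0F6F = 0x019D3
One's-complement sum = 0x19D3.
Checksum = ~0x19D3 & 0xFFFF = 0xE62C.

E62C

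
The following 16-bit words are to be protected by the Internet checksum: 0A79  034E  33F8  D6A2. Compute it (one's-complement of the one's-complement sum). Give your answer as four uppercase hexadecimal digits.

E79D

One's-complement addition (fold any carry out of bit 15 back into bit 0):
  0x0A79 + 0x034E = 0x00DC7
  0x0DC7 + 0x33F8 = 0x041BF
  0x41BF + 0xD6A2 = 0x11861 → wrap carry → 0x1862
One's-complement sum = 0x1862.
Checksum = ~0x1862 & 0xFFFF = 0xE79D.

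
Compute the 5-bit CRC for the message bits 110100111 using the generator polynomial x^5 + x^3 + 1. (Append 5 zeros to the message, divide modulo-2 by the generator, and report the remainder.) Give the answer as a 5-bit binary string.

Append 5 zeros: 11010011100000. Divide by 101001 (XOR where the leading bit is 1):
  pos 0: 110100 XOR 101001 = 011101
  pos 1: 111011 XOR 101001 = 010010
  pos 2: 100101 XOR 101001 = 001100
  pos 4: 110010 XOR 101001 = 011011
  pos 5: 110110 XOR 101001 = 011111
  pos 6: 111110 XOR 101001 = 010111
  pos 7: 101110 XOR 101001 = 000111
Remainder (last 5 bits) = 01110. This is the CRC / FCS.

01110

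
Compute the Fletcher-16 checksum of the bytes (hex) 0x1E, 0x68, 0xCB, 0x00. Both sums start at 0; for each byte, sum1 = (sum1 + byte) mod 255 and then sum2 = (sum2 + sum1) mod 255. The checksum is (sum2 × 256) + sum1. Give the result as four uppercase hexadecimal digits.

Running sums (mod 255):
  after byte 0 (0x1E): sum1=30, sum2=30
  after byte 1 (0x68): sum1=134, sum2=164
  after byte 2 (0xCB): sum1=82, sum2=246
  after byte 3 (0x00): sum1=82, sum2=73
Checksum = sum2·256 + sum1 = 73·256 + 82 = 18770 = 0x4952.

4952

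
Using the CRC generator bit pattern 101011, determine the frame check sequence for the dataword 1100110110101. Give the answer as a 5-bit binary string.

Append 5 zeros: 110011011010100000. Divide by 101011 (XOR where the leading bit is 1):
  pos 0: 110011 XOR 101011 = 011000
  pos 1: 110000 XOR 101011 = 011011
  pos 2: 110111 XOR 101011 = 011100
  pos 3: 111001 XOR 101011 = 010010
  pos 4: 100100 XOR 101011 = 001111
  pos 6: 111110 XOR 101011 = 010101
  pos 7: 101011 XOR 101011 = 000000
Remainder (last 5 bits) = 00000. This is the CRC / FCS.

00000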